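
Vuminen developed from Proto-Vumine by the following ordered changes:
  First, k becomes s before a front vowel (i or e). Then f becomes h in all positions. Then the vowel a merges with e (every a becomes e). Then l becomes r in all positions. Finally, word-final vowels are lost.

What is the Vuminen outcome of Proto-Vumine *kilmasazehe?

Vuminen: start from *kilmasazehe.
  rule 1 (palatalisation): kilmasazehe → silmasazehe
  rule 2: no change — silmasazehe
  rule 3 (vowel merger): silmasazehe → silmesezehe
  rule 4 (unconditioned shift): silmesezehe → sirmesezehe
  rule 5 (apocope): sirmesezehe → sirmesezeh
  ⇒ Vuminen sirmesezeh

sirmesezeh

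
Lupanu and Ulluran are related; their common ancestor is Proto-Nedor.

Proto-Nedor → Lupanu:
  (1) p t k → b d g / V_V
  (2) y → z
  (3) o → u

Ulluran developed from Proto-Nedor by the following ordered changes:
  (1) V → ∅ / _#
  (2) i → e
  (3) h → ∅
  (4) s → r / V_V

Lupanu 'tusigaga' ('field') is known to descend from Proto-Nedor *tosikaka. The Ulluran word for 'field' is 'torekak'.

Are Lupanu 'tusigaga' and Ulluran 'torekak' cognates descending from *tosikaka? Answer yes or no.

Derive the expected Ulluran reflex of *tosikaka:
Ulluran: *tosikaka
  tosikaka → tosikak   [apocope]
  tosikak → tosekak   [vowel merger]
  tosekak (rule 3 does not apply)
  tosekak → torekak   [rhotacism]
  giving Ulluran torekak.
Ulluran 'torekak' matches the regular reflex exactly, so the pair is cognate.

yes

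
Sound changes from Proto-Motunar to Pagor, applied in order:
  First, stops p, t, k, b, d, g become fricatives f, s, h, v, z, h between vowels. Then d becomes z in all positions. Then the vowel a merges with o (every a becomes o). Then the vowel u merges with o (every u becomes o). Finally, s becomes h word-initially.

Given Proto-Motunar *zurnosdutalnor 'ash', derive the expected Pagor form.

zornoszosolnor

Pagor: *zurnosdutalnor
  zurnosdutalnor → zurnosdusalnor   [intervocalic lenition]
  zurnosdusalnor → zurnoszusalnor   [unconditioned shift]
  zurnoszusalnor → zurnoszusolnor   [vowel merger]
  zurnoszusolnor → zornoszosolnor   [vowel merger]
  zornoszosolnor (rule 5 does not apply)
  giving Pagor zornoszosolnor.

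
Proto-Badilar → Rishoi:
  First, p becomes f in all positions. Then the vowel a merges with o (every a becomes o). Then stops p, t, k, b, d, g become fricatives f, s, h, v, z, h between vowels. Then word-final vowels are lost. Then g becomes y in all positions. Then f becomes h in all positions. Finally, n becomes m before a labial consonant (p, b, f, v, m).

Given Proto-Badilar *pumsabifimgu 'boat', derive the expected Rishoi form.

humsovihimy

Rishoi: *pumsabifimgu
  pumsabifimgu → fumsabifimgu   [unconditioned shift]
  fumsabifimgu → fumsobifimgu   [vowel merger]
  fumsobifimgu → fumsovifimgu   [intervocalic lenition]
  fumsovifimgu → fumsovifimg   [apocope]
  fumsovifimg → fumsovifimy   [unconditioned shift]
  fumsovifimy → humsovihimy   [unconditioned shift]
  humsovihimy (rule 7 does not apply)
  giving Rishoi humsovihimy.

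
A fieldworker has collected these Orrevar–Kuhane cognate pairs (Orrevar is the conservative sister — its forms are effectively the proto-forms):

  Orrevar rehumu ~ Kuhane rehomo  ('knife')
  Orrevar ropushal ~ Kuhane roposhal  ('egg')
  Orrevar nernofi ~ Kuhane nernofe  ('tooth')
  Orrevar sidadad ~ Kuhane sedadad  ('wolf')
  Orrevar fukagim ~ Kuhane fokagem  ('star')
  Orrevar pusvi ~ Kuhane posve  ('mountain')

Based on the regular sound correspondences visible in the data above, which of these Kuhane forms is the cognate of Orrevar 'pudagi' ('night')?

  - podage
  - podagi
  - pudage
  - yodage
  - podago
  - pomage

podage

ropushal ~ roposhal, fukagim ~ fokagem — Orrevar u corresponds to Kuhane o after a consonant, before a consonant other than r, m, n, p, b, f, v.
nernofi ~ nernofe, pusvi ~ posve — Orrevar i corresponds to Kuhane e word-finally.
Applying these to Orrevar 'pudagi':
  pudagi → podagi   (u→o after a consonant, before a consonant other than r, m, n, p, b, f, v)
  podagi → podage   (i→e word-finally)
So the Kuhane cognate is 'podage'.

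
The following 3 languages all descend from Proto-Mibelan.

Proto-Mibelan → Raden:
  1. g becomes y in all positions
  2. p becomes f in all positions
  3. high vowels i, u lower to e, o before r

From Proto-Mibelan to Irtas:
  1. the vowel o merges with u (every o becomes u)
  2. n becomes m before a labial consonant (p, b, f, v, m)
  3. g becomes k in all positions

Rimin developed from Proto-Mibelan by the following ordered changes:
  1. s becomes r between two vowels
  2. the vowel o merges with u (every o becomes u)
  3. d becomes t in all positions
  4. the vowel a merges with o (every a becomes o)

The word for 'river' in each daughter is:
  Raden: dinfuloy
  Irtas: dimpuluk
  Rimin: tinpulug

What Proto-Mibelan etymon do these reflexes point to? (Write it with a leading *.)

*dinpulog

Position 8: Raden has y, Irtas has k, Rimin has g. Rimin preserves g here (none of its changes turn any other segment into g), so the proto-segment is *g.
Position 4: Raden has f, Irtas has p, Rimin has p. Irtas preserves p here (none of its changes turn any other segment into p), so the proto-segment is *p.
Position 3: Raden has n, Irtas has m, Rimin has n. Raden preserves n here (none of its changes turn any other segment into n), so the proto-segment is *n.
This points to *dinpulog. Verify forward in each daughter:
Raden: *dinpulog > dinpuloy > dinfuloy  (by unconditioned shift, unconditioned shift)
Irtas: *dinpulog
  dinpulog → dinpulug   [vowel merger]
  dinpulug → dimpulug   [nasal place assimilation]
  dimpulug → dimpuluk   [unconditioned shift]
  giving Irtas dimpuluk.
Rimin: *dinpulog
  dinpulog (rule 1 does not apply)
  dinpulog → dinpulug   [vowel merger]
  dinpulug → tinpulug   [unconditioned shift]
  tinpulug (rule 4 does not apply)
  giving Rimin tinpulug.
*dinpulog is the unique common source.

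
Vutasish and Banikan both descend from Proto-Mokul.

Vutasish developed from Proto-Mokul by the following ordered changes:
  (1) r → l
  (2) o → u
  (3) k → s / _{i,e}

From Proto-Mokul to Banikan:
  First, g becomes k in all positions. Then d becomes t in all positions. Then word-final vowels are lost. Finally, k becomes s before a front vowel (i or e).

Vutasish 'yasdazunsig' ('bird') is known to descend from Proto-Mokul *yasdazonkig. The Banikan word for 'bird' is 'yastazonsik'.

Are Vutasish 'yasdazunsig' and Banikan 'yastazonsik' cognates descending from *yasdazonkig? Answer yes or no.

yes

Derive the expected Banikan reflex of *yasdazonkig:
Banikan: start from *yasdazonkig.
  rule 1 (unconditioned shift): yasdazonkig → yasdazonkik
  rule 2 (unconditioned shift): yasdazonkik → yastazonkik
  rule 3: no change — yastazonkik
  rule 4 (palatalisation): yastazonkik → yastazonsik
  ⇒ Banikan yastazonsik
Banikan 'yastazonsik' matches the regular reflex exactly, so the pair is cognate.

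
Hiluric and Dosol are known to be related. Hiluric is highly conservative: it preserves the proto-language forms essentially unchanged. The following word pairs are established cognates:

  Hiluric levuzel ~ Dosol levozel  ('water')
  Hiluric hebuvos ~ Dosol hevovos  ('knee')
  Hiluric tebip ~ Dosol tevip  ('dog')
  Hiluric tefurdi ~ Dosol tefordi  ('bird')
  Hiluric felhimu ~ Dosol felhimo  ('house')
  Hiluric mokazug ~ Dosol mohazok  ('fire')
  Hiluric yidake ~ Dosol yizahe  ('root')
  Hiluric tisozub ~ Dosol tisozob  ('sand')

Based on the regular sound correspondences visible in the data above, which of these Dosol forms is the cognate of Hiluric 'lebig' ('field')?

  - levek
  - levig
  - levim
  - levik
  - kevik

levik

tebip ~ tevip — Hiluric b corresponds to Dosol v between vowels (before a front vowel).
mokazug ~ mohazok — Hiluric g corresponds to Dosol k word-finally.
Applying these to Hiluric 'lebig':
  lebig → levig   (b→v between vowels (before a front vowel))
  levig → levik   (g→k word-finally)
So the Dosol cognate is 'levik'.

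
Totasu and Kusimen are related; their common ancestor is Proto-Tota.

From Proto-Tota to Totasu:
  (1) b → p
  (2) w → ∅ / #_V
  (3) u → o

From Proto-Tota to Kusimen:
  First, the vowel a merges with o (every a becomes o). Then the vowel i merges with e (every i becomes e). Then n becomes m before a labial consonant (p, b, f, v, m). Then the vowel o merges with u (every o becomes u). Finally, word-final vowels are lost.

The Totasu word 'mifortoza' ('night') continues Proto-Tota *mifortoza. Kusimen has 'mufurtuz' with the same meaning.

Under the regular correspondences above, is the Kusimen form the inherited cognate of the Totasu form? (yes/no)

Derive the expected Kusimen reflex of *mifortoza:
Kusimen: *mifortoza
  mifortoza → mifortozo   [vowel merger]
  mifortozo → mefortozo   [vowel merger]
  mefortozo (rule 3 does not apply)
  mefortozo → mefurtuzu   [vowel merger]
  mefurtuzu → mefurtuz   [apocope]
  giving Kusimen mefurtuz.
The regular Kusimen reflex would be 'mefurtuz', but the attested form is 'mufurtuz'. The correspondence is irregular, so they are not cognates (the Kusimen form has a different source).

no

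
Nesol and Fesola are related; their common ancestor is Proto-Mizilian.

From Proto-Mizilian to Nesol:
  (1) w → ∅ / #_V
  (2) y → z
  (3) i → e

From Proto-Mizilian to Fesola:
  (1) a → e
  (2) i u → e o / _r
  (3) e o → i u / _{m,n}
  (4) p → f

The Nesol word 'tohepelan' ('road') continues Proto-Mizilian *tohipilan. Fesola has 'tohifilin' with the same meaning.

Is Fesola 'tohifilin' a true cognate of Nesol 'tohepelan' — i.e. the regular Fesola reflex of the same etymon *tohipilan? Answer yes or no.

Derive the expected Fesola reflex of *tohipilan:
Fesola: *tohipilan > tohipilen > tohipilin > tohifilin  (by vowel merger, pre-nasal raising, unconditioned shift)
Fesola 'tohifilin' matches the regular reflex exactly, so the pair is cognate.

yes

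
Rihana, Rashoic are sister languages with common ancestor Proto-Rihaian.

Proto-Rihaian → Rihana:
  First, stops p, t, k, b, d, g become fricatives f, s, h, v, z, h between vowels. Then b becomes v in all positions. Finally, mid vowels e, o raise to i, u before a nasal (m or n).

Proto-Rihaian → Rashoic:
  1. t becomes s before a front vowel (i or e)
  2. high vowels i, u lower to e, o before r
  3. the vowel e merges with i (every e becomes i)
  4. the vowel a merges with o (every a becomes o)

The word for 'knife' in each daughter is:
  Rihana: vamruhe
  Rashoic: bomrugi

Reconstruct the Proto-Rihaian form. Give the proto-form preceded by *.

*bamruge

Position 2: Rihana has a, Rashoic has o. Rihana preserves a here (none of its changes turn any other segment into a), so the proto-segment is *a.
Position 6: Rihana has h, Rashoic has g. Rashoic preserves g here (none of its changes turn any other segment into g), so the proto-segment is *g.
Position 7: Rihana has e, Rashoic has i. Rihana preserves e here (none of its changes turn any other segment into e), so the proto-segment is *e.
Verify the candidate proto-form against each daughter:
Rihana: *bamruge > bamruhe > vamruhe  (by intervocalic lenition, unconditioned shift)
Rashoic: *bamruge
  bamruge (rule 1 does not apply)
  bamruge (rule 2 does not apply)
  bamruge → bamrugi   [vowel merger]
  bamrugi → bomrugi   [vowel merger]
  giving Rashoic bomrugi.
No other proto-form is consistent with every reflex, so the reconstruction is *bamruge.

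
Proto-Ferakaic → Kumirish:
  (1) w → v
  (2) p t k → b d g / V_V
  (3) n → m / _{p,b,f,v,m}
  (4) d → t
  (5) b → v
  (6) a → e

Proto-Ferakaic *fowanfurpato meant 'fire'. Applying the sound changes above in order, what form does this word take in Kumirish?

fovemfurpeto

Kumirish: *fowanfurpato
  fowanfurpato → fovanfurpato   [unconditioned shift]
  fovanfurpato → fovanfurpado   [intervocalic voicing]
  fovanfurpado → fovamfurpado   [nasal place assimilation]
  fovamfurpado → fovamfurpato   [unconditioned shift]
  fovamfurpato (rule 5 does not apply)
  fovamfurpato → fovemfurpeto   [vowel merger]
  giving Kumirish fovemfurpeto.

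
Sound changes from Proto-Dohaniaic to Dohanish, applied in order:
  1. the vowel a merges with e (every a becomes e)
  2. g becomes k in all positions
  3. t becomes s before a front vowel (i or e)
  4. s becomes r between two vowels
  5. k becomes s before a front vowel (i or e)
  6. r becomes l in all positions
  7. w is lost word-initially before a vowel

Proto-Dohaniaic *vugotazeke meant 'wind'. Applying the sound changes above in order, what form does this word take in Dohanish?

vukolezese

Dohanish: start from *vugotazeke.
  rule 1 (vowel merger): vugotazeke → vugotezeke
  rule 2 (unconditioned shift): vugotezeke → vukotezeke
  rule 3 (palatalisation): vukotezeke → vukosezeke
  rule 4 (rhotacism): vukosezeke → vukorezeke
  rule 5 (palatalisation): vukorezeke → vukorezese
  rule 6 (unconditioned shift): vukorezese → vukolezese
  rule 7: no change — vukolezese
  ⇒ Dohanish vukolezese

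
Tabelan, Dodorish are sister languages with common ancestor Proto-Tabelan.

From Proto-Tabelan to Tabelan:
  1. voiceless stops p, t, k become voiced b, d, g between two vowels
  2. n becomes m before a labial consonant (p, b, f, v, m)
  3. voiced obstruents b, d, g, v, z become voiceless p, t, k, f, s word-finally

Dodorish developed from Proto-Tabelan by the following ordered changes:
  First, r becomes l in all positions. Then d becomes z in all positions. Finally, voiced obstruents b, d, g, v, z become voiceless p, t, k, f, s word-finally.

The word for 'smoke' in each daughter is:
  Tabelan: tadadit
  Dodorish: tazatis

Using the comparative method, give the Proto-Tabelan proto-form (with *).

Position 3: Tabelan has d, Dodorish has z. Taking the neighbouring segments as reconstructed: Tabelan d could go back to *t or *d; Dodorish z could go back to *d or *z — the one source consistent with every daughter is *d.
Position 5: Tabelan has d, Dodorish has t. Dodorish preserves t here (none of its changes turn any other segment into t), so the proto-segment is *t.
Position 7: Tabelan has t, Dodorish has s. Taking the neighbouring segments as reconstructed: Tabelan t could go back to *t or *d; Dodorish s could go back to *d or *s or *z — the one source consistent with every daughter is *d.
The remaining positions agree across the daughters. Check the candidate against every language:
Tabelan: start from *tadatid.
  rule 1 (intervocalic voicing): tadatid → tadadid
  rule 2: no change — tadadid
  rule 3 (final devoicing): tadadid → tadadit
  ⇒ Tabelan tadadit
Dodorish: start from *tadatid.
  rule 1: no change — tadatid
  rule 2 (unconditioned shift): tadatid → tazatiz
  rule 3 (final devoicing): tazatiz → tazatis
  ⇒ Dodorish tazatis
Only *tadatid yields all of Tabelan tadadit, Dodorish tazatis.

*tadatid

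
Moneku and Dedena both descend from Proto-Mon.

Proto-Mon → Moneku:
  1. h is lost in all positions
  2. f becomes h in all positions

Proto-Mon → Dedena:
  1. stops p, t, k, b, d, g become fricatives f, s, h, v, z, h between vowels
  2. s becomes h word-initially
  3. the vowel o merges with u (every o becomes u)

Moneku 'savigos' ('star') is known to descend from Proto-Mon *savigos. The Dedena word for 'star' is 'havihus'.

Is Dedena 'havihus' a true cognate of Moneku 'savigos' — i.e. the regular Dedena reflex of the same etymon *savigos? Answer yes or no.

Derive the expected Dedena reflex of *savigos:
Dedena: *savigos
  savigos → savihos   [intervocalic lenition]
  savihos → havihos   [debuccalisation]
  havihos → havihus   [vowel merger]
  giving Dedena havihus.
Dedena 'havihus' matches the regular reflex exactly, so the pair is cognate.

yes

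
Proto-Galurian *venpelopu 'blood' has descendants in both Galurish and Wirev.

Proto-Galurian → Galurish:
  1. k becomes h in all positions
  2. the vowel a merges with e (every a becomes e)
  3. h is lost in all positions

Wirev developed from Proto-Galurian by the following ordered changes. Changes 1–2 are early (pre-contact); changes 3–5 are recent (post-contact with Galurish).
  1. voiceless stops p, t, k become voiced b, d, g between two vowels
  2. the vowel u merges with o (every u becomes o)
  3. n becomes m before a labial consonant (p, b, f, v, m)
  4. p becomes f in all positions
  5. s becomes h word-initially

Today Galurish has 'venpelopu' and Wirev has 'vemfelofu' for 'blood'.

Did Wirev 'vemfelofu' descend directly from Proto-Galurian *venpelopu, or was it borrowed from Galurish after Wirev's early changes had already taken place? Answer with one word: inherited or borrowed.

If inherited, *venpelopu would pass through all of Wirev's changes:
Wirev: *venpelopu > venpelobu > venpelobo > vempelobo > vemfelobo  (by intervocalic voicing, vowel merger, nasal place assimilation, unconditioned shift)
If borrowed from Galurish 'venpelopu' after the early changes, it would undergo only the recent ones:
  rule 3 (nasal place assimilation): venpelopu → vempelopu
  rule 4 (unconditioned shift): vempelopu → vemfelofu
  rule 5 (debuccalisation): no change (vemfelofu)
  ⇒ as a loan: vemfelofu
Wirev 'vemfelofu' matches the loan outcome 'vemfelofu', not the inherited 'vemfelobo' — it skipped the early Wirev changes, so it was borrowed from Galurish.

borrowed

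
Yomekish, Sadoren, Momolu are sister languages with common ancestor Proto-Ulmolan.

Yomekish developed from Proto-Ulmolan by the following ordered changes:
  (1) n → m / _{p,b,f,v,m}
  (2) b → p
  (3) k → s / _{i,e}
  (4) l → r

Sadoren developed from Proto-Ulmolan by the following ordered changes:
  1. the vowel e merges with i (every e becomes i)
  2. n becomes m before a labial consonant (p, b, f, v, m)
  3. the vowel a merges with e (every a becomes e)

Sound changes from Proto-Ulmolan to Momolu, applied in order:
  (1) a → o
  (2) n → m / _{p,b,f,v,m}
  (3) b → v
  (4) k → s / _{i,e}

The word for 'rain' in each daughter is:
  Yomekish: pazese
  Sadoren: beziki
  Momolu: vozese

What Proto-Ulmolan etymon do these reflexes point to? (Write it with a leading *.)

Position 5: Yomekish has s, Sadoren has k, Momolu has s. Sadoren preserves k here (none of its changes turn any other segment into k), so the proto-segment is *k.
Position 4: Yomekish has e, Sadoren has i, Momolu has e. Yomekish preserves e here (none of its changes turn any other segment into e), so the proto-segment is *e.
Position 1: Yomekish has p, Sadoren has b, Momolu has v. Sadoren preserves b here (none of its changes turn any other segment into b), so the proto-segment is *b.
Continuing position by position gives *bazeke; check it forward:
Yomekish: *bazeke > pazeke > pazese  (by unconditioned shift, palatalisation)
Sadoren: start from *bazeke.
  rule 1 (vowel merger): bazeke → baziki
  rule 2: no change — baziki
  rule 3 (vowel merger): baziki → beziki
  ⇒ Sadoren beziki
Momolu: *bazeke > bozeke > vozeke > vozese  (by vowel merger, unconditioned shift, palatalisation)
Only *bazeke yields all of Yomekish pazese, Sadoren beziki, Momolu vozese.

*bazeke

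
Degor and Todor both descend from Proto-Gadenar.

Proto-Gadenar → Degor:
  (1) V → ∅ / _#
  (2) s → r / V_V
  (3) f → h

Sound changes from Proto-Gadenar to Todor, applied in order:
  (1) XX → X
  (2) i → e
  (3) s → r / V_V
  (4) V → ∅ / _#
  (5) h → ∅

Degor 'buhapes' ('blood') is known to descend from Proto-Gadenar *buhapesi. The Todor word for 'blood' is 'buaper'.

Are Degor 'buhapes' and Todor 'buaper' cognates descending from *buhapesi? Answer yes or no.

yes

Derive the expected Todor reflex of *buhapesi:
Todor: *buhapesi > buhapese > buhapere > buhaper > buaper  (by vowel merger, rhotacism, apocope, h-loss)
Todor 'buaper' matches the regular reflex exactly, so the pair is cognate.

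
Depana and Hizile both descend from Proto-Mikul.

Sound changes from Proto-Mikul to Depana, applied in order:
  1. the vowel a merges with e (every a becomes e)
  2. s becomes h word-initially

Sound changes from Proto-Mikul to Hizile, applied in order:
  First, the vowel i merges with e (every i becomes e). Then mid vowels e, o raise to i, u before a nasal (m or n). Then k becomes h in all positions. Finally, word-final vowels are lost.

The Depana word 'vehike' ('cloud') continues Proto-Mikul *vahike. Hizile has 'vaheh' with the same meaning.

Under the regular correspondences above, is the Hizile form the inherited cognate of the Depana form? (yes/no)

Derive the expected Hizile reflex of *vahike:
Hizile: *vahike
  vahike → vaheke   [vowel merger]
  vaheke (rule 2 does not apply)
  vaheke → vahehe   [unconditioned shift]
  vahehe → vaheh   [apocope]
  giving Hizile vaheh.
Hizile 'vaheh' matches the regular reflex exactly, so the pair is cognate.

yes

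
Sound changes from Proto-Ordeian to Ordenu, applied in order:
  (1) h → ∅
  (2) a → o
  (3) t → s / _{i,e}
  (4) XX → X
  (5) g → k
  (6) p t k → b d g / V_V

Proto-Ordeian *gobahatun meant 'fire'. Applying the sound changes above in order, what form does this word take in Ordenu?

kobodun

Ordenu: *gobahatun > gobaatun > gobootun > gobotun > kobotun > kobodun  (by h-loss, vowel merger, degemination, unconditioned shift, intervocalic voicing)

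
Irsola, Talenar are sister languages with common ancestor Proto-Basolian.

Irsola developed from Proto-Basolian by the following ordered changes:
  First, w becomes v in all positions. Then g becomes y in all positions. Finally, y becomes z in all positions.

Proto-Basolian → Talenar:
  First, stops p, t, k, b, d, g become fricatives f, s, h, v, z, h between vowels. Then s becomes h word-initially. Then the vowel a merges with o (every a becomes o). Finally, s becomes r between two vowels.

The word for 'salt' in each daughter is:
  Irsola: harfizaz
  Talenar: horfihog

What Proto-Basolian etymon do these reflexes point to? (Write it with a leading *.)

Position 7: Irsola has a, Talenar has o. Irsola preserves a here (none of its changes turn any other segment into a), so the proto-segment is *a.
Position 6: Irsola has z, Talenar has h. Taking the neighbouring segments as reconstructed: Irsola z could go back to *g or *z or *y; Talenar h could go back to *k or *g or *h — the one source consistent with every daughter is *g.
Verify the candidate proto-form against each daughter:
Irsola: *harfigag
  harfigag (rule 1 does not apply)
  harfigag → harfiyay   [unconditioned shift]
  harfiyay → harfizaz   [unconditioned shift]
  giving Irsola harfizaz.
Talenar: *harfigag > harfihag > horfihog  (by intervocalic lenition, vowel merger)
No other proto-form is consistent with every reflex, so the reconstruction is *harfigag.

*harfigag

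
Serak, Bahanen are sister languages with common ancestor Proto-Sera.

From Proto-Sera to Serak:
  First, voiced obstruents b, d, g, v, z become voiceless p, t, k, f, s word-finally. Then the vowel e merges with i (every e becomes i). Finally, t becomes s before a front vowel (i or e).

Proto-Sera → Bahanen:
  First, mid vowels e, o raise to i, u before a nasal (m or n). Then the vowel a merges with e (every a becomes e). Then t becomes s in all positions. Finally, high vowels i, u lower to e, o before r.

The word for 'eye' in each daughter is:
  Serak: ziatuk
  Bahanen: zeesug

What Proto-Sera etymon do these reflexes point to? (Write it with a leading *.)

Position 2: Serak has i, Bahanen has e. Taking the neighbouring segments as reconstructed: Serak i could go back to *e or *i; Bahanen e could go back to *a or *e — the one source consistent with every daughter is *e.
Position 3: Serak has a, Bahanen has e. Serak preserves a here (none of its changes turn any other segment into a), so the proto-segment is *a.
Verify the candidate proto-form against each daughter:
Serak: *zeatug
  zeatug → zeatuk   [final devoicing]
  zeatuk → ziatuk   [vowel merger]
  ziatuk (rule 3 does not apply)
  giving Serak ziatuk.
Bahanen: start from *zeatug.
  rule 1: no change — zeatug
  rule 2 (vowel merger): zeatug → zeetug
  rule 3 (unconditioned shift): zeetug → zeesug
  rule 4: no change — zeesug
  ⇒ Bahanen zeesug
No other proto-form is consistent with every reflex, so the reconstruction is *zeatug.

*zeatug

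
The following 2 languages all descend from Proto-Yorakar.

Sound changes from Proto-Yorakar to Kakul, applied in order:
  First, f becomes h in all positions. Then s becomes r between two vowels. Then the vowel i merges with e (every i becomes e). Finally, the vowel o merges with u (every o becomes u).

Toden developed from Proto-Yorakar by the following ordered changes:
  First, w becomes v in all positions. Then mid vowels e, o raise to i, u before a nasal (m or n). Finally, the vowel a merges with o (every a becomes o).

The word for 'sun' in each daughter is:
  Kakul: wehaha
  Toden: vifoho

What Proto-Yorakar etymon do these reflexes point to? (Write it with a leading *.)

*wifaha

Position 4: Kakul has a, Toden has o. Kakul preserves a here (none of its changes turn any other segment into a), so the proto-segment is *a.
Position 3: Kakul has h, Toden has f. Toden preserves f here (none of its changes turn any other segment into f), so the proto-segment is *f.
This points to *wifaha. Verify forward in each daughter:
Kakul: *wifaha > wihaha > wehaha  (by unconditioned shift, vowel merger)
Toden: *wifaha
  wifaha → vifaha   [unconditioned shift]
  vifaha (rule 2 does not apply)
  vifaha → vifoho   [vowel merger]
  giving Toden vifoho.
*wifaha is the unique common source.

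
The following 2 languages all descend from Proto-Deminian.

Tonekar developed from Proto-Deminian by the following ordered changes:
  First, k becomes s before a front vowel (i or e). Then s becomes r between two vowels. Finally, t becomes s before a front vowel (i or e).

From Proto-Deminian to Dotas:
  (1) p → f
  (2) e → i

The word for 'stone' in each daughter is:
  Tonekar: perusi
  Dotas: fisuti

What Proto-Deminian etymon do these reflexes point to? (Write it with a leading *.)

Position 5: Tonekar has s, Dotas has t. Dotas preserves t here (none of its changes turn any other segment into t), so the proto-segment is *t.
Position 2: Tonekar has e, Dotas has i. Tonekar preserves e here (none of its changes turn any other segment into e), so the proto-segment is *e.
Position 1: Tonekar has p, Dotas has f. Tonekar preserves p here (none of its changes turn any other segment into p), so the proto-segment is *p.
This points to *pesuti. Verify forward in each daughter:
Tonekar: *pesuti
  pesuti (rule 1 does not apply)
  pesuti → peruti   [rhotacism]
  peruti → perusi   [palatalisation]
  giving Tonekar perusi.
Dotas: *pesuti
  pesuti → fesuti   [unconditioned shift]
  fesuti → fisuti   [vowel merger]
  giving Dotas fisuti.
Only *pesuti yields all of Tonekar perusi, Dotas fisuti.

*pesuti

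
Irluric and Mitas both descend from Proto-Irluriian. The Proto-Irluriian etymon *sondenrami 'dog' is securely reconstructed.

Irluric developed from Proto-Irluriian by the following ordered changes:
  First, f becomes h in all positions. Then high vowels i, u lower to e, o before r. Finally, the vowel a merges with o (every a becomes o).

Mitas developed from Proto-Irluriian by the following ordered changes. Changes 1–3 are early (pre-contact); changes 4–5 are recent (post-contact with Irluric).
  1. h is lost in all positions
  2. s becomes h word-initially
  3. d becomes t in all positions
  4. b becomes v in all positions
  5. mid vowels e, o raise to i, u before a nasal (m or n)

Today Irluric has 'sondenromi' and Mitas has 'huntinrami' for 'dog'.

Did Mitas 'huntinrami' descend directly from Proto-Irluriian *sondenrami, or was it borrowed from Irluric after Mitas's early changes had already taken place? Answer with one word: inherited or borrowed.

If inherited, *sondenrami would pass through all of Mitas's changes:
Mitas: *sondenrami
  sondenrami (rule 1 does not apply)
  sondenrami → hondenrami   [debuccalisation]
  hondenrami → hontenrami   [unconditioned shift]
  hontenrami (rule 4 does not apply)
  hontenrami → huntinrami   [pre-nasal raising]
  giving Mitas huntinrami.
If borrowed from Irluric 'sondenromi' after the early changes, it would undergo only the recent ones:
  rule 4 (unconditioned shift): no change (sondenromi)
  rule 5 (pre-nasal raising): sondenromi → sundinrumi
  ⇒ as a loan: sundinrumi
Mitas 'huntinrami' matches the inherited outcome exactly, so it is an inherited cognate, not a loan.

inherited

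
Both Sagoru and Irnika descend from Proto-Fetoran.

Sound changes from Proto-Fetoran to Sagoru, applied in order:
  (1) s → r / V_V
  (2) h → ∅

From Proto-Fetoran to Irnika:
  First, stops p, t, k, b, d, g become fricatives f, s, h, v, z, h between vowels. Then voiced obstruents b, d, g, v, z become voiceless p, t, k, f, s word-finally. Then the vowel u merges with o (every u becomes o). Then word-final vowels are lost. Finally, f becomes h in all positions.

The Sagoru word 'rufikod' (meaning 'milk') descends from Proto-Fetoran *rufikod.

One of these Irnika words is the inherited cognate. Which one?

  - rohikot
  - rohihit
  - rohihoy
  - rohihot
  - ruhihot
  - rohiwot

Irnika: *rufikod
  rufikod → rufihod   [intervocalic lenition]
  rufihod → rufihot   [final devoicing]
  rufihot → rofihot   [vowel merger]
  rofihot (rule 4 does not apply)
  rofihot → rohihot   [unconditioned shift]
  giving Irnika rohihot.
Only 'rohihot' matches the regular Irnika development of *rufikod.

rohihot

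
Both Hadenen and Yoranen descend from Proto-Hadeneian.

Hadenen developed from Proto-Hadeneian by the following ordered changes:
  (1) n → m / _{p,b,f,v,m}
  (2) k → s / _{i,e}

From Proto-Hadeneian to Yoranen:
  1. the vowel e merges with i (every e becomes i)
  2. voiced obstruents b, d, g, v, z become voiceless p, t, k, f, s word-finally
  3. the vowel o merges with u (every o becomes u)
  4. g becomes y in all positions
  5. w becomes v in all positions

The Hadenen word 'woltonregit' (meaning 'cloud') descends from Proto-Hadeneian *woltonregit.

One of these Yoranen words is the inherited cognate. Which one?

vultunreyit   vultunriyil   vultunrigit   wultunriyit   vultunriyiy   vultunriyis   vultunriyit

vultunriyit

Yoranen: *woltonregit
  woltonregit → woltonrigit   [vowel merger]
  woltonrigit (rule 2 does not apply)
  woltonrigit → wultunrigit   [vowel merger]
  wultunrigit → wultunriyit   [unconditioned shift]
  wultunriyit → vultunriyit   [unconditioned shift]
  giving Yoranen vultunriyit.
Among the options, 'vultunriyit' alone shows every Yoranen change applied in order.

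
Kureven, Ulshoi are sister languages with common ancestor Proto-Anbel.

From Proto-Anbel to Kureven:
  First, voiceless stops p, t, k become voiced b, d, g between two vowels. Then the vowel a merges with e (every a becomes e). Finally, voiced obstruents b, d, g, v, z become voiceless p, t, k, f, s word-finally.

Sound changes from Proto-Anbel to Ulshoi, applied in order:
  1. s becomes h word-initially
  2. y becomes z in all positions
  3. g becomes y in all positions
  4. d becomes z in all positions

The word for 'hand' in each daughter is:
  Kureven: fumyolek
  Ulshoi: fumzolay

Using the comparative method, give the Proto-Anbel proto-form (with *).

Position 4: Kureven has y, Ulshoi has z. Kureven preserves y here (none of its changes turn any other segment into y), so the proto-segment is *y.
Position 8: Kureven has k, Ulshoi has y. In Ulshoi, y can only continue *g, so the proto-segment is *g.
Position 7: Kureven has e, Ulshoi has a. Ulshoi preserves a here (none of its changes turn any other segment into a), so the proto-segment is *a.
The remaining positions agree across the daughters. Check the candidate against every language:
Kureven: *fumyolag
  fumyolag (rule 1 does not apply)
  fumyolag → fumyoleg   [vowel merger]
  fumyoleg → fumyolek   [final devoicing]
  giving Kureven fumyolek.
Ulshoi: *fumyolag
  fumyolag (rule 1 does not apply)
  fumyolag → fumzolag   [unconditioned shift]
  fumzolag → fumzolay   [unconditioned shift]
  fumzolay (rule 4 does not apply)
  giving Ulshoi fumzolay.
Only *fumyolag yields all of Kureven fumyolek, Ulshoi fumzolay.

*fumyolag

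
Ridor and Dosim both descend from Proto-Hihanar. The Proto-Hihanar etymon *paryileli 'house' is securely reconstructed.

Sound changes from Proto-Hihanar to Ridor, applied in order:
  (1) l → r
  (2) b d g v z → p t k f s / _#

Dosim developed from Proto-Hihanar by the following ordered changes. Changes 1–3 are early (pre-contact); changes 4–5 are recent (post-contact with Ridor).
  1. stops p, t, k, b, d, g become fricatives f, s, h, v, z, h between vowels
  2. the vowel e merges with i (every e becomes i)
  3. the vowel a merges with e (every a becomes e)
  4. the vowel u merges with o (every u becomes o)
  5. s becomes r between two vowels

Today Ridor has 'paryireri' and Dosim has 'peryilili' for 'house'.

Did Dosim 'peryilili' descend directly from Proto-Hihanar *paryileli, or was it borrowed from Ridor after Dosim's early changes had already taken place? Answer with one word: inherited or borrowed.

If inherited, *paryileli would pass through all of Dosim's changes:
Dosim: *paryileli > paryilili > peryilili  (by vowel merger, vowel merger)
If borrowed from Ridor 'paryireri' after the early changes, it would undergo only the recent ones:
  rule 4 (vowel merger): no change (paryireri)
  rule 5 (rhotacism): no change (paryireri)
  ⇒ as a loan: paryireri
Dosim 'peryilili' matches the inherited outcome exactly, so it is an inherited cognate, not a loan.

inherited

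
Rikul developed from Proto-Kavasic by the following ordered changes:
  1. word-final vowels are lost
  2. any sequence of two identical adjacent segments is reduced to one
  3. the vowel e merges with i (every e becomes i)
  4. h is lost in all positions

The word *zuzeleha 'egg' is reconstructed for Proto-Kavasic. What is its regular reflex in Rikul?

zuzili

Rikul: *zuzeleha
  zuzeleha → zuzeleh   [apocope]
  zuzeleh (rule 2 does not apply)
  zuzeleh → zuzilih   [vowel merger]
  zuzilih → zuzili   [h-loss]
  giving Rikul zuzili.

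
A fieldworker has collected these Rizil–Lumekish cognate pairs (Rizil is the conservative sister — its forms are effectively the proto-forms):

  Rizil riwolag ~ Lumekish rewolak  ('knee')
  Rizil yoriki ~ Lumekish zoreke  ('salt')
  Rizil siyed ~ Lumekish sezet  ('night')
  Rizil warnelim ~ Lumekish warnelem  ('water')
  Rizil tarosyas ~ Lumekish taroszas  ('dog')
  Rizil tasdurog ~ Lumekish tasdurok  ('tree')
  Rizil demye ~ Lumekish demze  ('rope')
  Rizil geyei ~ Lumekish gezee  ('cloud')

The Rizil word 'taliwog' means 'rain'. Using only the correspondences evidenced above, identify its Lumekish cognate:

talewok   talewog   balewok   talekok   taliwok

riwolag ~ rewolak, yoriki ~ zoreke — Rizil i corresponds to Lumekish e after a consonant, before a consonant other than r, m, n, p, b, f, v.
riwolag ~ rewolak, tasdurog ~ tasdurok — Rizil g corresponds to Lumekish k word-finally.
Applying these to Rizil 'taliwog':
  taliwog → talewog   (i→e after a consonant, before a consonant other than r, m, n, p, b, f, v)
  talewog → talewok   (g→k word-finally)
So the Lumekish cognate is 'talewok'.

talewok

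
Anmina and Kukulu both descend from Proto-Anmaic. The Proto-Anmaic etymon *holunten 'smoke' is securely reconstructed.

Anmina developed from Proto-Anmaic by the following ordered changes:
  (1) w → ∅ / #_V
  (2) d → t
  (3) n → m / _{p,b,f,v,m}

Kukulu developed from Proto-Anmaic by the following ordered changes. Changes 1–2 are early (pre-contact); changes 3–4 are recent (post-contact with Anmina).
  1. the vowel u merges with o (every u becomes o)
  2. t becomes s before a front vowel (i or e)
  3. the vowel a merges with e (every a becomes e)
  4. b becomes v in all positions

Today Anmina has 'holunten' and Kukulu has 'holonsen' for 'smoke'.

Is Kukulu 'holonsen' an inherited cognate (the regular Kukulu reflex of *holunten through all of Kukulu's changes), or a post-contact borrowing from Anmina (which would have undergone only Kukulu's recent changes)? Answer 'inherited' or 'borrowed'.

inherited

If inherited, *holunten would pass through all of Kukulu's changes:
Kukulu: *holunten > holonten > holonsen  (by vowel merger, palatalisation)
If borrowed from Anmina 'holunten' after the early changes, it would undergo only the recent ones:
  rule 3 (vowel merger): no change (holunten)
  rule 4 (unconditioned shift): no change (holunten)
  ⇒ as a loan: holunten
Kukulu 'holonsen' matches the inherited outcome exactly, so it is an inherited cognate, not a loan.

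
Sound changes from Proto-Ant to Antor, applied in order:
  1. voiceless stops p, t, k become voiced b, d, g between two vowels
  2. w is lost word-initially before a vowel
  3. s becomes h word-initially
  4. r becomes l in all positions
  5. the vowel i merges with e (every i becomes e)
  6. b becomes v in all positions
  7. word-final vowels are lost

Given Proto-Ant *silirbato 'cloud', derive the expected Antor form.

Antor: *silirbato
  silirbato → silirbado   [intervocalic voicing]
  silirbado (rule 2 does not apply)
  silirbado → hilirbado   [debuccalisation]
  hilirbado → hililbado   [unconditioned shift]
  hililbado → helelbado   [vowel merger]
  helelbado → helelvado   [unconditioned shift]
  helelvado → helelvad   [apocope]
  giving Antor helelvad.

helelvad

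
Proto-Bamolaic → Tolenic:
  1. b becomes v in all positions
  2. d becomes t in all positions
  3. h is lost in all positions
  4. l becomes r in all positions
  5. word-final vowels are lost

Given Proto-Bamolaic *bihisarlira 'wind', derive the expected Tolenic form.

Tolenic: *bihisarlira > vihisarlira > viisarlira > viisarrira > viisarrir  (by unconditioned shift, h-loss, unconditioned shift, apocope)

viisarrir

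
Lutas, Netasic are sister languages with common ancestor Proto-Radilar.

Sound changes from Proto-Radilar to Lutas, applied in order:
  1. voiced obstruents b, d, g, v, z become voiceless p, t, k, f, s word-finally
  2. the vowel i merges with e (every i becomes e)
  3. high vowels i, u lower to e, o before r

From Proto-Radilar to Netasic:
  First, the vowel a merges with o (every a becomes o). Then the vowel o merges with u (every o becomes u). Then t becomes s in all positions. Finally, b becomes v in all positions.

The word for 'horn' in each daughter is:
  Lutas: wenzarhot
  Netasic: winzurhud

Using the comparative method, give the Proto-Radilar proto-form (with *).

*winzarhod

Position 8: Lutas has o, Netasic has u. Taking the neighbouring segments as reconstructed: Lutas o can only go back to *o; Netasic u could go back to *a or *o or *u — the one source consistent with every daughter is *o.
Position 5: Lutas has a, Netasic has u. Lutas preserves a here (none of its changes turn any other segment into a), so the proto-segment is *a.
Position 9: Lutas has t, Netasic has d. Netasic preserves d here (none of its changes turn any other segment into d), so the proto-segment is *d.
Verify the candidate proto-form against each daughter:
Lutas: *winzarhod > winzarhot > wenzarhot  (by final devoicing, vowel merger)
Netasic: start from *winzarhod.
  rule 1 (vowel merger): winzarhod → winzorhod
  rule 2 (vowel merger): winzorhod → winzurhud
  rule 3: no change — winzurhud
  rule 4: no change — winzurhud
  ⇒ Netasic winzurhud
*winzarhod is the unique common source.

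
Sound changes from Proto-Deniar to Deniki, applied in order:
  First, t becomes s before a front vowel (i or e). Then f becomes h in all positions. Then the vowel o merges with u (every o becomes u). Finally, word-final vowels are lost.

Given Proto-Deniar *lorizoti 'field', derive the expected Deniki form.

lurizus

Deniki: *lorizoti > lorizosi > lurizusi > lurizus  (by palatalisation, vowel merger, apocope)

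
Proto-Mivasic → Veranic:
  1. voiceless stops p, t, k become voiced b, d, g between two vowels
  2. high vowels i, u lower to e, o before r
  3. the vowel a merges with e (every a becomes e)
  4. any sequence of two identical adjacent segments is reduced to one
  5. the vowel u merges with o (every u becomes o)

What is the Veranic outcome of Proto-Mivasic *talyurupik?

telyorobik

Veranic: *talyurupik > talyurubik > talyorubik > telyorubik > telyorobik  (by intervocalic voicing, pre-rhotic lowering, vowel merger, vowel merger)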